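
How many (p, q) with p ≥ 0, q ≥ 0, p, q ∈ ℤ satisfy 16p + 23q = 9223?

gcd(23, 16) = 1.
By Bézout, 16*(-10) + 23*(7) = 1.
One solution: (0, 401).
General: p = 0 + 23t, q = 401 - 16t.
p ≥ 0 ⇒ t ≥ 0; q ≥ 0 ⇒ t ≤ 25. So t ∈ [0, 25]: 26 solutions.

26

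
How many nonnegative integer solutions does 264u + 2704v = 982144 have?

11

gcd(2704, 264) = 8.
By Bézout, 264×(41) + 2704×(-4) = 8.
One solution: (330, 331).
General: u = 330 + 338t, v = 331 - 33t.
u ≥ 0 ⇒ t ≥ 0; v ≥ 0 ⇒ t ≤ 10. So t ∈ [0, 10]: 11 solutions.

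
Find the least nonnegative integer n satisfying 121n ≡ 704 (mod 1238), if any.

456

gcd(1238, 121):
  1238 = 10*121 + 28
  121 = 4*28 + 9
  28 = 3*9 + 1
  9 = 9*1
so gcd(1238, 121) = 1.
1 divides 704, so solutions exist.
Back-substitute for Bézout coefficients:
  1 = 28 - 3*9
  ... = 121*(-133) + 1238*(13)
So 121*(-133) ≡ 1 (mod 1238); multiply by 704: n ≡ -93632 (mod 1238).
Smallest nonnegative: n = -93632 mod 1238 = 456.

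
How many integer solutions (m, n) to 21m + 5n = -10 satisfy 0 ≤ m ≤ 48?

10

gcd(21, 5) = 1.
By Bézout, 21*(1) + 5*(-4) = 1.
Particular solution: (0, -2).
General solution: m = 0 + 5t, n = -2 - 21t for integer t.
0 ≤ 0 + 5t ≤ 48 gives t ∈ [0, 9], which is 10 values.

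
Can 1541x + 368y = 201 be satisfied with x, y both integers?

gcd(1541, 368):
  1541 = 4·368 + 69
  368 = 5·69 + 23
  69 = 3·23
so gcd(1541, 368) = 23.
23 does not divide 201 (remainder 17), so no integer solutions.

no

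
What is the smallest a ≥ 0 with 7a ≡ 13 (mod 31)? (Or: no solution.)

gcd(31, 7) = 1  (31 = 4*7 + 3, 7 = 2*3 + 1, 3 = 3*1).
1 divides 13, so solutions exist.
Back-substituting, 7*(9) + 31*(-2) = 1.
So 7*(9) ≡ 1 (mod 31); multiply by 13: a ≡ 117 (mod 31).
Smallest nonnegative: a = 117 mod 31 = 24.

24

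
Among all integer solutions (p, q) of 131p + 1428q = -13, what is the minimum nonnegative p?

gcd(1428, 131) = 1.
1 divides -13, so solutions exist.
By Bézout, 131·(-109) + 1428·(10) = 1.
Scale by -13/1 = -13: (p₀, q₀) = (1417, -130).
General solution: p = 1417 + 1428t, q = -130 - 131t for integer t.
p ≥ 0: smallest is 1417 mod 1428 = 1417 (at t = 0), with q = -130.

1417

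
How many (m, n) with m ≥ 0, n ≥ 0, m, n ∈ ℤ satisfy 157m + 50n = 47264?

gcd(157, 50) = 1.
By Bézout, 157*(-7) + 50*(22) = 1.
One solution: (2, 939).
General: m = 2 + 50t, n = 939 - 157t.
m ≥ 0 ⇒ t ≥ 0; n ≥ 0 ⇒ t ≤ 5. So t ∈ [0, 5]: 6 solutions.

6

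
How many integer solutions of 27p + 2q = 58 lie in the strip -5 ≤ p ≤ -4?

gcd(27, 2) = 1.
By Bézout, 27×(1) + 2×(-13) = 1.
Particular solution: (0, 29).
General solution: p = 0 + 2t, q = 29 - 27t for integer t.
-5 ≤ 0 + 2t ≤ -4 gives t ∈ [-2, -2], which is 1 value.

1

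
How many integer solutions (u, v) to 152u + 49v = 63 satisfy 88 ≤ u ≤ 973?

gcd(152, 49) = 1.
By Bézout, 152·(10) + 49·(-31) = 1.
Particular solution: (42, -129).
General solution: u = 42 + 49t, v = -129 - 152t for integer t.
88 ≤ 42 + 49t ≤ 973 gives t ∈ [1, 19], which is 19 values.

19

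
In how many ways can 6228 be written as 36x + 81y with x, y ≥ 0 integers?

20

gcd(81, 36) = 9.
By Bézout, 36×(-2) + 81×(1) = 9.
One solution: (2, 76).
General: x = 2 + 9t, y = 76 - 4t.
x ≥ 0 ⇒ t ≥ 0; y ≥ 0 ⇒ t ≤ 19. So t ∈ [0, 19]: 20 solutions.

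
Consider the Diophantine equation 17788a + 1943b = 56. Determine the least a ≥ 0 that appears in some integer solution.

gcd(17788, 1943) = 1.
1 divides 56, so solutions exist.
By Bézout, 17788×(936) + 1943×(-8569) = 1.
Scale by 56/1 = 56: (a₀, b₀) = (52416, -479864).
General solution: a = 52416 + 1943t, b = -479864 - 17788t for integer t.
a ≥ 0: smallest is 52416 mod 1943 = 1898 (at t = -26), with b = -17376.

1898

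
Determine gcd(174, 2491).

1

gcd(2491, 174) = 1  (2491 = 14·174 + 55, 174 = 3·55 + 9, 55 = 6·9 + 1, 9 = 9·1).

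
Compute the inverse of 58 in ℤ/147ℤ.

109

gcd(147, 58):
  147 = 2×58 + 31
  58 = 1×31 + 27
  31 = 1×27 + 4
  27 = 6×4 + 3
  4 = 1×3 + 1
  3 = 3×1
so gcd(147, 58) = 1.
Back-substitute for Bézout coefficients:
  1 = 4 - 1×3
  ... = 58×(-38) + 147×(15)
So 58×-38 ≡ 1 (mod 147), and -38 mod 147 = 109.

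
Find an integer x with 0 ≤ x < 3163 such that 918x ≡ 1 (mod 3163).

348

gcd(3163, 918) = 1  (3163 = 3*918 + 409, 918 = 2*409 + 100, 409 = 4*100 + 9, 100 = 11*9 + 1, 9 = 9*1).
Back-substituting, 918*(348) + 3163*(-101) = 1.
So 918*348 ≡ 1 (mod 3163), and 348 mod 3163 = 348.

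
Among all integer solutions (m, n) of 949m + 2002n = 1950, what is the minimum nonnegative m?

gcd(2002, 949) = 13.
13 divides 1950, so solutions exist.
By Bézout, 949·(19) + 2002·(-9) = 13.
Scale by 1950/13 = 150: (m₀, n₀) = (2850, -1350).
General solution: m = 2850 + 154t, n = -1350 - 73t for integer t.
m ≥ 0: smallest is 2850 mod 154 = 78 (at t = -18), with n = -36.

78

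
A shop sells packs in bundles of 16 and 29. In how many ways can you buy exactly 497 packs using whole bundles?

Need nonnegative integers with 16j + 29k = 497.
gcd(16, 29) = 1, and 16·(-9) + 29·(5) = 1.
So (j₀, k₀) = (-4473, 2485); general j = -4473 + 29t, k = 2485 - 16t.
j ≥ 0 ⇒ t ≥ 155; k ≥ 0 ⇒ t ≤ 155. That's 1 value of t.

1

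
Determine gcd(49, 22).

1

gcd(49, 22):
  49 = 2·22 + 5
  22 = 4·5 + 2
  5 = 2·2 + 1
  2 = 2·1
so gcd(49, 22) = 1.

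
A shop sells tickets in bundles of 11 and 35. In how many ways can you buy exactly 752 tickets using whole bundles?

Need nonnegative integers with 11j + 35k = 752.
gcd(11, 35) = 1, and 11·(16) + 35·(-5) = 1.
So (j₀, k₀) = (12032, -3760); general j = 12032 + 35t, k = -3760 - 11t.
j ≥ 0 ⇒ t ≥ -343; k ≥ 0 ⇒ t ≤ -342. That's 2 values of t.

2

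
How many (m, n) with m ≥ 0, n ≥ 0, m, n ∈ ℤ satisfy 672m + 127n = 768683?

gcd(672, 127) = 1  (672 = 5×127 + 37, 127 = 3×37 + 16, 37 = 2×16 + 5, 16 = 3×5 + 1, 5 = 5×1).
Back-substituting, 672×(-24) + 127×(127) = 1.
Scale by 768683: one solution is (-18448392, 97622741). Reduce m mod 127: (9, 6005).
General: m = 9 + 127t, n = 6005 - 672t.
m ≥ 0 ⇒ t ≥ 0; n ≥ 0 ⇒ t ≤ 8. So t ∈ [0, 8]: 9 solutions.

9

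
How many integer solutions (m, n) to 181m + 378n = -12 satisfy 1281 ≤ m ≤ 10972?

gcd(378, 181):
  378 = 2×181 + 16
  181 = 11×16 + 5
  16 = 3×5 + 1
  5 = 5×1
so gcd(378, 181) = 1.
Back-substitute for Bézout coefficients:
  1 = 16 - 3×5
  ... = 181×(-71) + 378×(34)
Scale by -12: particular solution (852, -408); reduce m mod 378: (96, -46).
General solution: m = 96 + 378t, n = -46 - 181t for integer t.
1281 ≤ 96 + 378t ≤ 10972 gives t ∈ [4, 28], which is 25 values.

25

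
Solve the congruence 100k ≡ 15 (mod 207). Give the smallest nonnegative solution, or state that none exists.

114

gcd(207, 100) = 1.
1 divides 15, so solutions exist.
By Bézout, 100×(-89) + 207×(43) = 1.
So 100×(-89) ≡ 1 (mod 207); multiply by 15: k ≡ -1335 (mod 207).
Smallest nonnegative: k = -1335 mod 207 = 114.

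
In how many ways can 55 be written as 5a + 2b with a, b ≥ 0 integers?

6

gcd(5, 2) = 1.
By Bézout, 5*(1) + 2*(-2) = 1.
One solution: (1, 25).
General: a = 1 + 2t, b = 25 - 5t.
a ≥ 0 ⇒ t ≥ 0; b ≥ 0 ⇒ t ≤ 5. So t ∈ [0, 5]: 6 solutions.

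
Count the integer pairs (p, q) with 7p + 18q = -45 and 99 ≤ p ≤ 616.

gcd(18, 7) = 1  (18 = 2·7 + 4, 7 = 1·4 + 3, 4 = 1·3 + 1, 3 = 3·1).
Back-substituting, 7·(-5) + 18·(2) = 1.
Scale by -45: particular solution (225, -90); reduce p mod 18: (9, -6).
General solution: p = 9 + 18t, q = -6 - 7t for integer t.
99 ≤ 9 + 18t ≤ 616 gives t ∈ [5, 33], which is 29 values.

29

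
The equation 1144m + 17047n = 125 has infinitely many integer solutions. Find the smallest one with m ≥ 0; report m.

gcd(17047, 1144):
  17047 = 14·1144 + 1031
  1144 = 1·1031 + 113
  1031 = 9·113 + 14
  113 = 8·14 + 1
  14 = 14·1
so gcd(17047, 1144) = 1.
1 divides 125, so solutions exist.
Back-substitute for Bézout coefficients:
  1 = 113 - 8·14
  ... = 1144·(1207) + 17047·(-81)
Scale by 125/1 = 125: (m₀, n₀) = (150875, -10125).
General solution: m = 150875 + 17047t, n = -10125 - 1144t for integer t.
m ≥ 0: smallest is 150875 mod 17047 = 14499 (at t = -8), with n = -973.

14499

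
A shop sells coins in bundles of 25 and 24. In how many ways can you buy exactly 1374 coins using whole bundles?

Need nonnegative integers with 25j + 24k = 1374.
gcd(25, 24) = 1, and 25·(1) + 24·(-1) = 1.
So (j₀, k₀) = (1374, -1374); general j = 1374 + 24t, k = -1374 - 25t.
j ≥ 0 ⇒ t ≥ -57; k ≥ 0 ⇒ t ≤ -55. That's 3 values of t.

3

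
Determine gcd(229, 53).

gcd(229, 53):
  229 = 4*53 + 17
  53 = 3*17 + 2
  17 = 8*2 + 1
  2 = 2*1
so gcd(229, 53) = 1.

1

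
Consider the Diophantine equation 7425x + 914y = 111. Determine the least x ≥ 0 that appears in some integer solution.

gcd(7425, 914):
  7425 = 8·914 + 113
  914 = 8·113 + 10
  113 = 11·10 + 3
  10 = 3·3 + 1
  3 = 3·1
so gcd(7425, 914) = 1.
1 divides 111, so solutions exist.
Back-substitute for Bézout coefficients:
  1 = 10 - 3·3
  ... = 7425·(-275) + 914·(2234)
Scale by 111/1 = 111: (x₀, y₀) = (-30525, 247974).
General solution: x = -30525 + 914t, y = 247974 - 7425t for integer t.
x ≥ 0: smallest is -30525 mod 914 = 551 (at t = 34), with y = -4476.

551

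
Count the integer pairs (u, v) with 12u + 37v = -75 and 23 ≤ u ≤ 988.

26

gcd(37, 12) = 1  (37 = 3·12 + 1, 12 = 12·1).
Back-substituting, 12·(-3) + 37·(1) = 1.
Scale by -75: particular solution (225, -75); reduce u mod 37: (3, -3).
General solution: u = 3 + 37t, v = -3 - 12t for integer t.
23 ≤ 3 + 37t ≤ 988 gives t ∈ [1, 26], which is 26 values.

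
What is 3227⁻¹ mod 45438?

gcd(45438, 3227) = 1.
By Bézout, 3227×(-2971) + 45438×(211) = 1.
So 3227×-2971 ≡ 1 (mod 45438), and -2971 mod 45438 = 42467.

42467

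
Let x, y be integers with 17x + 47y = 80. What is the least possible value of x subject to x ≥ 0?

gcd(47, 17) = 1.
1 divides 80, so solutions exist.
By Bézout, 17×(-11) + 47×(4) = 1.
Scale by 80/1 = 80: (x₀, y₀) = (-880, 320).
General solution: x = -880 + 47t, y = 320 - 17t for integer t.
x ≥ 0: smallest is -880 mod 47 = 13 (at t = 19), with y = -3.

13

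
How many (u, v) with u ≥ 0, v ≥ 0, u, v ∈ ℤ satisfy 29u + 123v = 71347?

20

gcd(123, 29):
  123 = 4×29 + 7
  29 = 4×7 + 1
  7 = 7×1
so gcd(123, 29) = 1.
Back-substitute for Bézout coefficients:
  1 = 29 - 4×7
  ... = 29×(17) + 123×(-4)
Scale by 71347: one solution is (1212899, -285388). Reduce u mod 123: (119, 552).
General: u = 119 + 123t, v = 552 - 29t.
u ≥ 0 ⇒ t ≥ 0; v ≥ 0 ⇒ t ≤ 19. So t ∈ [0, 19]: 20 solutions.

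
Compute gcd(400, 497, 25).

1

gcd(497, 400):
  497 = 1*400 + 97
  400 = 4*97 + 12
  97 = 8*12 + 1
  12 = 12*1
so gcd(497, 400) = 1.
gcd(1, 25) = 1.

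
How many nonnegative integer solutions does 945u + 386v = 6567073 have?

gcd(945, 386) = 1  (945 = 2·386 + 173, 386 = 2·173 + 40, 173 = 4·40 + 13, 40 = 3·13 + 1, 13 = 13·1).
Back-substituting, 945·(-29) + 386·(71) = 1.
Scale by 6567073: one solution is (-190445117, 466262183). Reduce u mod 386: (335, 16193).
General: u = 335 + 386t, v = 16193 - 945t.
u ≥ 0 ⇒ t ≥ 0; v ≥ 0 ⇒ t ≤ 17. So t ∈ [0, 17]: 18 solutions.

18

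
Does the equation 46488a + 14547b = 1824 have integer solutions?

no

gcd(46488, 14547):
  46488 = 3*14547 + 2847
  14547 = 5*2847 + 312
  2847 = 9*312 + 39
  312 = 8*39
so gcd(46488, 14547) = 39.
39 does not divide 1824 (remainder 30), so no integer solutions.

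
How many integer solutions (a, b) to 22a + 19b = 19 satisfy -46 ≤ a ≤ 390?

gcd(22, 19):
  22 = 1×19 + 3
  19 = 6×3 + 1
  3 = 3×1
so gcd(22, 19) = 1.
Back-substitute for Bézout coefficients:
  1 = 19 - 6×3
  ... = 22×(-6) + 19×(7)
Scale by 19: particular solution (-114, 133); reduce a mod 19: (0, 1).
General solution: a = 0 + 19t, b = 1 - 22t for integer t.
-46 ≤ 0 + 19t ≤ 390 gives t ∈ [-2, 20], which is 23 values.

23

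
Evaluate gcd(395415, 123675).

gcd(395415, 123675):
  395415 = 3·123675 + 24390
  123675 = 5·24390 + 1725
  24390 = 14·1725 + 240
  1725 = 7·240 + 45
  240 = 5·45 + 15
  45 = 3·15
so gcd(395415, 123675) = 15.

15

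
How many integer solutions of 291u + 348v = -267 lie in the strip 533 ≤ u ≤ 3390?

gcd(348, 291) = 3  (348 = 1×291 + 57, 291 = 5×57 + 6, 57 = 9×6 + 3, 6 = 2×3).
Back-substituting, 291×(-55) + 348×(46) = 3.
Scale by -89: particular solution (4895, -4094); reduce u mod 116: (23, -20).
General solution: u = 23 + 116t, v = -20 - 97t for integer t.
533 ≤ 23 + 116t ≤ 3390 gives t ∈ [5, 29], which is 25 values.

25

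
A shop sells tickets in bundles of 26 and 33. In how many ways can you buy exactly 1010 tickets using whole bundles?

Need nonnegative integers with 26j + 33k = 1010.
gcd(26, 33) = 1, and 26·(14) + 33·(-11) = 1.
So (j₀, k₀) = (14140, -11110); general j = 14140 + 33t, k = -11110 - 26t.
j ≥ 0 ⇒ t ≥ -428; k ≥ 0 ⇒ t ≤ -428. That's 1 value of t.

1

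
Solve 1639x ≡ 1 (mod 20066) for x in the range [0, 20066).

13663

gcd(20066, 1639):
  20066 = 12*1639 + 398
  1639 = 4*398 + 47
  398 = 8*47 + 22
  47 = 2*22 + 3
  22 = 7*3 + 1
  3 = 3*1
so gcd(20066, 1639) = 1.
Back-substitute for Bézout coefficients:
  1 = 22 - 7*3
  ... = 1639*(-6403) + 20066*(523)
So 1639*-6403 ≡ 1 (mod 20066), and -6403 mod 20066 = 13663.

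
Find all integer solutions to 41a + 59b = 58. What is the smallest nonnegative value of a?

23

gcd(59, 41) = 1.
1 divides 58, so solutions exist.
By Bézout, 41·(-23) + 59·(16) = 1.
Scale by 58/1 = 58: (a₀, b₀) = (-1334, 928).
General solution: a = -1334 + 59t, b = 928 - 41t for integer t.
a ≥ 0: smallest is -1334 mod 59 = 23 (at t = 23), with b = -15.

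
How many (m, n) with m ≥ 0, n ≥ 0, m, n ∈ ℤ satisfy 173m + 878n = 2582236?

17

gcd(878, 173):
  878 = 5·173 + 13
  173 = 13·13 + 4
  13 = 3·4 + 1
  4 = 4·1
so gcd(878, 173) = 1.
Back-substitute for Bézout coefficients:
  1 = 13 - 3·4
  ... = 173·(-203) + 878·(40)
Scale by 2582236: one solution is (-524193908, 103289440). Reduce m mod 878: (188, 2904).
General: m = 188 + 878t, n = 2904 - 173t.
m ≥ 0 ⇒ t ≥ 0; n ≥ 0 ⇒ t ≤ 16. So t ∈ [0, 16]: 17 solutions.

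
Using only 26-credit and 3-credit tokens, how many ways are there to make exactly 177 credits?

3

Need nonnegative integers with 26j + 3k = 177.
gcd(26, 3) = 1, and 26·(-1) + 3·(9) = 1.
So (j₀, k₀) = (-177, 1593); general j = -177 + 3t, k = 1593 - 26t.
j ≥ 0 ⇒ t ≥ 59; k ≥ 0 ⇒ t ≤ 61. That's 3 values of t.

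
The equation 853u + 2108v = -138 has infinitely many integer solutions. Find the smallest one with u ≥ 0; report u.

158

gcd(2108, 853) = 1.
1 divides -138, so solutions exist.
By Bézout, 853*(-215) + 2108*(87) = 1.
Scale by -138/1 = -138: (u₀, v₀) = (29670, -12006).
General solution: u = 29670 + 2108t, v = -12006 - 853t for integer t.
u ≥ 0: smallest is 29670 mod 2108 = 158 (at t = -14), with v = -64.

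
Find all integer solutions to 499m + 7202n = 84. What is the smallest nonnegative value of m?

gcd(7202, 499):
  7202 = 14·499 + 216
  499 = 2·216 + 67
  216 = 3·67 + 15
  67 = 4·15 + 7
  15 = 2·7 + 1
  7 = 7·1
so gcd(7202, 499) = 1.
1 divides 84, so solutions exist.
Back-substitute for Bézout coefficients:
  1 = 15 - 2·7
  ... = 499·(-967) + 7202·(67)
Scale by 84/1 = 84: (m₀, n₀) = (-81228, 5628).
General solution: m = -81228 + 7202t, n = 5628 - 499t for integer t.
m ≥ 0: smallest is -81228 mod 7202 = 5196 (at t = 12), with n = -360.

5196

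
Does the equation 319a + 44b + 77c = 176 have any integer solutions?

gcd(319, 44) = 11  (319 = 7·44 + 11, 44 = 4·11).
gcd(11, 77) = 11.
11 divides 176, so integer solutions exist.

yes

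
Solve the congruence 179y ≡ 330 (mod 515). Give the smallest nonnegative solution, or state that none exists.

45

gcd(515, 179):
  515 = 2×179 + 157
  179 = 1×157 + 22
  157 = 7×22 + 3
  22 = 7×3 + 1
  3 = 3×1
so gcd(515, 179) = 1.
1 divides 330, so solutions exist.
Back-substitute for Bézout coefficients:
  1 = 22 - 7×3
  ... = 179×(164) + 515×(-57)
So 179×(164) ≡ 1 (mod 515); multiply by 330: y ≡ 54120 (mod 515).
Smallest nonnegative: y = 54120 mod 515 = 45.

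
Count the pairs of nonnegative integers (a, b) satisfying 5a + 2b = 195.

gcd(5, 2) = 1  (5 = 2×2 + 1, 2 = 2×1).
Back-substituting, 5×(1) + 2×(-2) = 1.
Scale by 195: one solution is (195, -390). Reduce a mod 2: (1, 95).
General: a = 1 + 2t, b = 95 - 5t.
a ≥ 0 ⇒ t ≥ 0; b ≥ 0 ⇒ t ≤ 19. So t ∈ [0, 19]: 20 solutions.

20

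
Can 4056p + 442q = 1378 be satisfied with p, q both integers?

gcd(4056, 442) = 26  (4056 = 9×442 + 78, 442 = 5×78 + 52, 78 = 1×52 + 26, 52 = 2×26).
26 divides 1378, so integer solutions exist.

yes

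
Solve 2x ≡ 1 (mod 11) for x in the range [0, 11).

gcd(11, 2) = 1.
By Bézout, 2*(-5) + 11*(1) = 1.
So 2*-5 ≡ 1 (mod 11), and -5 mod 11 = 6.

6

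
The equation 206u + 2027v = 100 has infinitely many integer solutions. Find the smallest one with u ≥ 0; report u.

276

gcd(2027, 206):
  2027 = 9·206 + 173
  206 = 1·173 + 33
  173 = 5·33 + 8
  33 = 4·8 + 1
  8 = 8·1
so gcd(2027, 206) = 1.
1 divides 100, so solutions exist.
Back-substitute for Bézout coefficients:
  1 = 33 - 4·8
  ... = 206·(246) + 2027·(-25)
Scale by 100/1 = 100: (u₀, v₀) = (24600, -2500).
General solution: u = 24600 + 2027t, v = -2500 - 206t for integer t.
u ≥ 0: smallest is 24600 mod 2027 = 276 (at t = -12), with v = -28.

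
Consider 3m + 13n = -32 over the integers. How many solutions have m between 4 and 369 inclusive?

28

gcd(13, 3) = 1.
By Bézout, 3×(-4) + 13×(1) = 1.
Particular solution: (11, -5).
General solution: m = 11 + 13t, n = -5 - 3t for integer t.
4 ≤ 11 + 13t ≤ 369 gives t ∈ [0, 27], which is 28 values.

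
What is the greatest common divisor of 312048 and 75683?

1

gcd(312048, 75683):
  312048 = 4·75683 + 9316
  75683 = 8·9316 + 1155
  9316 = 8·1155 + 76
  1155 = 15·76 + 15
  76 = 5·15 + 1
  15 = 15·1
so gcd(312048, 75683) = 1.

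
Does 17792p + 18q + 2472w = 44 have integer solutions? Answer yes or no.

yes

gcd(17792, 18) = 2.
gcd(2, 2472) = 2.
2 divides 44, so integer solutions exist.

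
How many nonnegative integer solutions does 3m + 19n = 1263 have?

gcd(19, 3):
  19 = 6·3 + 1
  3 = 3·1
so gcd(19, 3) = 1.
Back-substitute for Bézout coefficients:
  1 = 19 - 6·3
  ... = 3·(-6) + 19·(1)
Scale by 1263: one solution is (-7578, 1263). Reduce m mod 19: (3, 66).
General: m = 3 + 19t, n = 66 - 3t.
m ≥ 0 ⇒ t ≥ 0; n ≥ 0 ⇒ t ≤ 22. So t ∈ [0, 22]: 23 solutions.

23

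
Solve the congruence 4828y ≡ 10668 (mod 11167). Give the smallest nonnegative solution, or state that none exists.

gcd(11167, 4828) = 1  (11167 = 2*4828 + 1511, 4828 = 3*1511 + 295, 1511 = 5*295 + 36, 295 = 8*36 + 7, 36 = 5*7 + 1, 7 = 7*1).
1 divides 10668, so solutions exist.
Back-substituting, 4828*(-1552) + 11167*(671) = 1.
So 4828*(-1552) ≡ 1 (mod 11167); multiply by 10668: y ≡ -16556736 (mod 11167).
Smallest nonnegative: y = -16556736 mod 11167 = 3925.

3925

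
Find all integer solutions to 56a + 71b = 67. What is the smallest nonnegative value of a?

5

gcd(71, 56):
  71 = 1*56 + 15
  56 = 3*15 + 11
  15 = 1*11 + 4
  11 = 2*4 + 3
  4 = 1*3 + 1
  3 = 3*1
so gcd(71, 56) = 1.
1 divides 67, so solutions exist.
Back-substitute for Bézout coefficients:
  1 = 4 - 1*3
  ... = 56*(-19) + 71*(15)
Scale by 67/1 = 67: (a₀, b₀) = (-1273, 1005).
General solution: a = -1273 + 71t, b = 1005 - 56t for integer t.
a ≥ 0: smallest is -1273 mod 71 = 5 (at t = 18), with b = -3.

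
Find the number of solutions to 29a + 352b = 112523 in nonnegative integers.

11

gcd(352, 29) = 1.
By Bézout, 29·(85) + 352·(-7) = 1.
One solution: (263, 298).
General: a = 263 + 352t, b = 298 - 29t.
a ≥ 0 ⇒ t ≥ 0; b ≥ 0 ⇒ t ≤ 10. So t ∈ [0, 10]: 11 solutions.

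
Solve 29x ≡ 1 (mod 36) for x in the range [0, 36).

gcd(36, 29):
  36 = 1×29 + 7
  29 = 4×7 + 1
  7 = 7×1
so gcd(36, 29) = 1.
Back-substitute for Bézout coefficients:
  1 = 29 - 4×7
  ... = 29×(5) + 36×(-4)
So 29×5 ≡ 1 (mod 36), and 5 mod 36 = 5.

5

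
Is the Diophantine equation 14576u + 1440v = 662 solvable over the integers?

no

gcd(14576, 1440) = 16.
16 does not divide 662 (remainder 6), so no integer solutions.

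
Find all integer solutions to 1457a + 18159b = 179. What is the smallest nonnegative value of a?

gcd(18159, 1457) = 1  (18159 = 12*1457 + 675, 1457 = 2*675 + 107, 675 = 6*107 + 33, 107 = 3*33 + 8, 33 = 4*8 + 1, 8 = 8*1).
1 divides 179, so solutions exist.
Back-substituting, 1457*(-2206) + 18159*(177) = 1.
Scale by 179/1 = 179: (a₀, b₀) = (-394874, 31683).
General solution: a = -394874 + 18159t, b = 31683 - 1457t for integer t.
a ≥ 0: smallest is -394874 mod 18159 = 4624 (at t = 22), with b = -371.

4624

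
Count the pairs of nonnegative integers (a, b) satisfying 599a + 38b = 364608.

gcd(599, 38) = 1.
By Bézout, 599*(-17) + 38*(268) = 1.
One solution: (34, 9059).
General: a = 34 + 38t, b = 9059 - 599t.
a ≥ 0 ⇒ t ≥ 0; b ≥ 0 ⇒ t ≤ 15. So t ∈ [0, 15]: 16 solutions.

16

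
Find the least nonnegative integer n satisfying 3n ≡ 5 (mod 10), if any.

5

gcd(10, 3) = 1  (10 = 3*3 + 1, 3 = 3*1).
1 divides 5, so solutions exist.
Back-substituting, 3*(-3) + 10*(1) = 1.
So 3*(-3) ≡ 1 (mod 10); multiply by 5: n ≡ -15 (mod 10).
Smallest nonnegative: n = -15 mod 10 = 5.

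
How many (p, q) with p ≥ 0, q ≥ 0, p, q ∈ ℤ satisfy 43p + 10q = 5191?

gcd(43, 10):
  43 = 4×10 + 3
  10 = 3×3 + 1
  3 = 3×1
so gcd(43, 10) = 1.
Back-substitute for Bézout coefficients:
  1 = 10 - 3×3
  ... = 43×(-3) + 10×(13)
Scale by 5191: one solution is (-15573, 67483). Reduce p mod 10: (7, 489).
General: p = 7 + 10t, q = 489 - 43t.
p ≥ 0 ⇒ t ≥ 0; q ≥ 0 ⇒ t ≤ 11. So t ∈ [0, 11]: 12 solutions.

12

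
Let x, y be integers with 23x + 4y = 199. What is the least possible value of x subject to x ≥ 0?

gcd(23, 4) = 1.
1 divides 199, so solutions exist.
By Bézout, 23×(-1) + 4×(6) = 1.
Scale by 199/1 = 199: (x₀, y₀) = (-199, 1194).
General solution: x = -199 + 4t, y = 1194 - 23t for integer t.
x ≥ 0: smallest is -199 mod 4 = 1 (at t = 50), with y = 44.

1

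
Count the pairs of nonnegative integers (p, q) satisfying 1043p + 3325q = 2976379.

6

gcd(3325, 1043) = 7.
By Bézout, 1043·(-51) + 3325·(16) = 7.
One solution: (128, 855).
General: p = 128 + 475t, q = 855 - 149t.
p ≥ 0 ⇒ t ≥ 0; q ≥ 0 ⇒ t ≤ 5. So t ∈ [0, 5]: 6 solutions.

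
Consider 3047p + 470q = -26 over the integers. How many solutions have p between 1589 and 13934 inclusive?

26

gcd(3047, 470) = 1  (3047 = 6·470 + 227, 470 = 2·227 + 16, 227 = 14·16 + 3, 16 = 5·3 + 1, 3 = 3·1).
Back-substituting, 3047·(-147) + 470·(953) = 1.
Scale by -26: particular solution (3822, -24778); reduce p mod 470: (62, -402).
General solution: p = 62 + 470t, q = -402 - 3047t for integer t.
1589 ≤ 62 + 470t ≤ 13934 gives t ∈ [4, 29], which is 26 values.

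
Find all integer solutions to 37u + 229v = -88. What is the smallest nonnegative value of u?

10

gcd(229, 37):
  229 = 6*37 + 7
  37 = 5*7 + 2
  7 = 3*2 + 1
  2 = 2*1
so gcd(229, 37) = 1.
1 divides -88, so solutions exist.
Back-substitute for Bézout coefficients:
  1 = 7 - 3*2
  ... = 37*(-99) + 229*(16)
Scale by -88/1 = -88: (u₀, v₀) = (8712, -1408).
General solution: u = 8712 + 229t, v = -1408 - 37t for integer t.
u ≥ 0: smallest is 8712 mod 229 = 10 (at t = -38), with v = -2.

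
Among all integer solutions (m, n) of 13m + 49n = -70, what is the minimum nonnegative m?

gcd(49, 13) = 1.
1 divides -70, so solutions exist.
By Bézout, 13*(-15) + 49*(4) = 1.
Scale by -70/1 = -70: (m₀, n₀) = (1050, -280).
General solution: m = 1050 + 49t, n = -280 - 13t for integer t.
m ≥ 0: smallest is 1050 mod 49 = 21 (at t = -21), with n = -7.

21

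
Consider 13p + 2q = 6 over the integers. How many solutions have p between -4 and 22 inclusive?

gcd(13, 2):
  13 = 6*2 + 1
  2 = 2*1
so gcd(13, 2) = 1.
Back-substitute for Bézout coefficients:
  1 = 13 - 6*2
  ... = 13*(1) + 2*(-6)
Scale by 6: particular solution (6, -36); reduce p mod 2: (0, 3).
General solution: p = 0 + 2t, q = 3 - 13t for integer t.
-4 ≤ 0 + 2t ≤ 22 gives t ∈ [-2, 11], which is 14 values.

14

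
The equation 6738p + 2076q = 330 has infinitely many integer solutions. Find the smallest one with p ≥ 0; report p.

21

gcd(6738, 2076) = 6  (6738 = 3*2076 + 510, 2076 = 4*510 + 36, 510 = 14*36 + 6, 36 = 6*6).
6 divides 330, so solutions exist.
Back-substituting, 6738*(57) + 2076*(-185) = 6.
Scale by 330/6 = 55: (p₀, q₀) = (3135, -10175).
General solution: p = 3135 + 346t, q = -10175 - 1123t for integer t.
p ≥ 0: smallest is 3135 mod 346 = 21 (at t = -9), with q = -68.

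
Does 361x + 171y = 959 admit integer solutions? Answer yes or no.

no

gcd(361, 171) = 19.
19 does not divide 959 (remainder 9), so no integer solutions.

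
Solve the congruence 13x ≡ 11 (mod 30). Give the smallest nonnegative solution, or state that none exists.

17

gcd(30, 13) = 1  (30 = 2×13 + 4, 13 = 3×4 + 1, 4 = 4×1).
1 divides 11, so solutions exist.
Back-substituting, 13×(7) + 30×(-3) = 1.
So 13×(7) ≡ 1 (mod 30); multiply by 11: x ≡ 77 (mod 30).
Smallest nonnegative: x = 77 mod 30 = 17.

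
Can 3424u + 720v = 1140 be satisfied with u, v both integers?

gcd(3424, 720) = 16  (3424 = 4×720 + 544, 720 = 1×544 + 176, 544 = 3×176 + 16, 176 = 11×16).
16 does not divide 1140 (remainder 4), so no integer solutions.

no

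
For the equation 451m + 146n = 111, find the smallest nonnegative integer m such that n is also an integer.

gcd(451, 146) = 1  (451 = 3*146 + 13, 146 = 11*13 + 3, 13 = 4*3 + 1, 3 = 3*1).
1 divides 111, so solutions exist.
Back-substituting, 451*(45) + 146*(-139) = 1.
Scale by 111/1 = 111: (m₀, n₀) = (4995, -15429).
General solution: m = 4995 + 146t, n = -15429 - 451t for integer t.
m ≥ 0: smallest is 4995 mod 146 = 31 (at t = -34), with n = -95.

31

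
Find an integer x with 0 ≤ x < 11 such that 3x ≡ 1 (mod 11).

4

gcd(11, 3) = 1.
By Bézout, 3·(4) + 11·(-1) = 1.
So 3·4 ≡ 1 (mod 11), and 4 mod 11 = 4.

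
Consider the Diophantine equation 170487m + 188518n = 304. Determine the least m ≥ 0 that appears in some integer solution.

7350

gcd(188518, 170487):
  188518 = 1·170487 + 18031
  170487 = 9·18031 + 8208
  18031 = 2·8208 + 1615
  8208 = 5·1615 + 133
  1615 = 12·133 + 19
  133 = 7·19
so gcd(188518, 170487) = 19.
19 divides 304, so solutions exist.
Back-substitute for Bézout coefficients:
  19 = 1615 - 12·133
  ... = 170487·(-1401) + 188518·(1267)
Scale by 304/19 = 16: (m₀, n₀) = (-22416, 20272).
General solution: m = -22416 + 9922t, n = 20272 - 8973t for integer t.
m ≥ 0: smallest is -22416 mod 9922 = 7350 (at t = 3), with n = -6647.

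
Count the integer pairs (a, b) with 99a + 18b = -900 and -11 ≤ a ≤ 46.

29

gcd(99, 18) = 9  (99 = 5*18 + 9, 18 = 2*9).
Back-substituting, 99*(1) + 18*(-5) = 9.
Scale by -100: particular solution (-100, 500); reduce a mod 2: (0, -50).
General solution: a = 0 + 2t, b = -50 - 11t for integer t.
-11 ≤ 0 + 2t ≤ 46 gives t ∈ [-5, 23], which is 29 values.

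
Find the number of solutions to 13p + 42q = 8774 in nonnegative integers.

16

gcd(42, 13) = 1.
By Bézout, 13*(13) + 42*(-4) = 1.
One solution: (32, 199).
General: p = 32 + 42t, q = 199 - 13t.
p ≥ 0 ⇒ t ≥ 0; q ≥ 0 ⇒ t ≤ 15. So t ∈ [0, 15]: 16 solutions.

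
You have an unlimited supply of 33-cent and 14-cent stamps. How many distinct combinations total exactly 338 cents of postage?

1

Need nonnegative integers with 33j + 14k = 338.
gcd(33, 14) = 1, and 33·(3) + 14·(-7) = 1.
So (j₀, k₀) = (1014, -2366); general j = 1014 + 14t, k = -2366 - 33t.
j ≥ 0 ⇒ t ≥ -72; k ≥ 0 ⇒ t ≤ -72. That's 1 value of t.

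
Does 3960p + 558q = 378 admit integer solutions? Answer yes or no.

yes

gcd(3960, 558) = 18  (3960 = 7·558 + 54, 558 = 10·54 + 18, 54 = 3·18).
18 divides 378, so integer solutions exist.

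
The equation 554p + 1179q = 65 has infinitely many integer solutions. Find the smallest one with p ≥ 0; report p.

679

gcd(1179, 554):
  1179 = 2×554 + 71
  554 = 7×71 + 57
  71 = 1×57 + 14
  57 = 4×14 + 1
  14 = 14×1
so gcd(1179, 554) = 1.
1 divides 65, so solutions exist.
Back-substitute for Bézout coefficients:
  1 = 57 - 4×14
  ... = 554×(83) + 1179×(-39)
Scale by 65/1 = 65: (p₀, q₀) = (5395, -2535).
General solution: p = 5395 + 1179t, q = -2535 - 554t for integer t.
p ≥ 0: smallest is 5395 mod 1179 = 679 (at t = -4), with q = -319.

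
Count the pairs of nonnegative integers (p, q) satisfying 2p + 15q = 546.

gcd(15, 2):
  15 = 7·2 + 1
  2 = 2·1
so gcd(15, 2) = 1.
Back-substitute for Bézout coefficients:
  1 = 15 - 7·2
  ... = 2·(-7) + 15·(1)
Scale by 546: one solution is (-3822, 546). Reduce p mod 15: (3, 36).
General: p = 3 + 15t, q = 36 - 2t.
p ≥ 0 ⇒ t ≥ 0; q ≥ 0 ⇒ t ≤ 18. So t ∈ [0, 18]: 19 solutions.

19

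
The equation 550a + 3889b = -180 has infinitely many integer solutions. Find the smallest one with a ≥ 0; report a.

gcd(3889, 550) = 1.
1 divides -180, so solutions exist.
By Bézout, 550·(997) + 3889·(-141) = 1.
Scale by -180/1 = -180: (a₀, b₀) = (-179460, 25380).
General solution: a = -179460 + 3889t, b = 25380 - 550t for integer t.
a ≥ 0: smallest is -179460 mod 3889 = 3323 (at t = 47), with b = -470.

3323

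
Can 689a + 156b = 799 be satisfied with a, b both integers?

no

gcd(689, 156):
  689 = 4·156 + 65
  156 = 2·65 + 26
  65 = 2·26 + 13
  26 = 2·13
so gcd(689, 156) = 13.
13 does not divide 799 (remainder 6), so no integer solutions.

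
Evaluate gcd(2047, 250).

1

gcd(2047, 250) = 1  (2047 = 8×250 + 47, 250 = 5×47 + 15, 47 = 3×15 + 2, 15 = 7×2 + 1, 2 = 2×1).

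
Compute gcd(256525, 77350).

25

gcd(256525, 77350) = 25  (256525 = 3*77350 + 24475, 77350 = 3*24475 + 3925, 24475 = 6*3925 + 925, 3925 = 4*925 + 225, 925 = 4*225 + 25, 225 = 9*25).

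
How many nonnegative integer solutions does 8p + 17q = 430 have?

gcd(17, 8) = 1.
By Bézout, 8×(-2) + 17×(1) = 1.
One solution: (7, 22).
General: p = 7 + 17t, q = 22 - 8t.
p ≥ 0 ⇒ t ≥ 0; q ≥ 0 ⇒ t ≤ 2. So t ∈ [0, 2]: 3 solutions.

3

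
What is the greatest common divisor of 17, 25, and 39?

1

gcd(25, 17) = 1.
gcd(1, 39) = 1.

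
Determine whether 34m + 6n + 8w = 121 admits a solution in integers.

no

gcd(34, 6) = 2.
gcd(2, 8) = 2.
2 does not divide 121 (remainder 1), so no integer solutions.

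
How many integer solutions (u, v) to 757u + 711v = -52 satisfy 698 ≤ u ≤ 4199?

5

gcd(757, 711) = 1.
By Bézout, 757×(-170) + 711×(181) = 1.
Particular solution: (308, -328).
General solution: u = 308 + 711t, v = -328 - 757t for integer t.
698 ≤ 308 + 711t ≤ 4199 gives t ∈ [1, 5], which is 5 values.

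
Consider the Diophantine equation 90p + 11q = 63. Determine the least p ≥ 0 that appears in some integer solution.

gcd(90, 11):
  90 = 8·11 + 2
  11 = 5·2 + 1
  2 = 2·1
so gcd(90, 11) = 1.
1 divides 63, so solutions exist.
Back-substitute for Bézout coefficients:
  1 = 11 - 5·2
  ... = 90·(-5) + 11·(41)
Scale by 63/1 = 63: (p₀, q₀) = (-315, 2583).
General solution: p = -315 + 11t, q = 2583 - 90t for integer t.
p ≥ 0: smallest is -315 mod 11 = 4 (at t = 29), with q = -27.

4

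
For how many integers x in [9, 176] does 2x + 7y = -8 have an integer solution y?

gcd(7, 2) = 1.
By Bézout, 2·(-3) + 7·(1) = 1.
Particular solution: (3, -2).
General solution: x = 3 + 7t, y = -2 - 2t for integer t.
9 ≤ 3 + 7t ≤ 176 gives t ∈ [1, 24], which is 24 values.

24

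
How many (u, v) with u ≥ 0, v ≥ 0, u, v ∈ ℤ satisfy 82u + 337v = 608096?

gcd(337, 82):
  337 = 4×82 + 9
  82 = 9×9 + 1
  9 = 9×1
so gcd(337, 82) = 1.
Back-substitute for Bézout coefficients:
  1 = 82 - 9×9
  ... = 82×(37) + 337×(-9)
Scale by 608096: one solution is (22499552, -5472864). Reduce u mod 337: (84, 1784).
General: u = 84 + 337t, v = 1784 - 82t.
u ≥ 0 ⇒ t ≥ 0; v ≥ 0 ⇒ t ≤ 21. So t ∈ [0, 21]: 22 solutions.

22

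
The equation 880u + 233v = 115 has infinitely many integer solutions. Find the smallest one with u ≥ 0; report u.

gcd(880, 233):
  880 = 3×233 + 181
  233 = 1×181 + 52
  181 = 3×52 + 25
  52 = 2×25 + 2
  25 = 12×2 + 1
  2 = 2×1
so gcd(880, 233) = 1.
1 divides 115, so solutions exist.
Back-substitute for Bézout coefficients:
  1 = 25 - 12×2
  ... = 880×(112) + 233×(-423)
Scale by 115/1 = 115: (u₀, v₀) = (12880, -48645).
General solution: u = 12880 + 233t, v = -48645 - 880t for integer t.
u ≥ 0: smallest is 12880 mod 233 = 65 (at t = -55), with v = -245.

65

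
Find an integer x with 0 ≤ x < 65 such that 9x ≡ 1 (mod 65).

gcd(65, 9) = 1.
By Bézout, 9*(29) + 65*(-4) = 1.
So 9*29 ≡ 1 (mod 65), and 29 mod 65 = 29.

29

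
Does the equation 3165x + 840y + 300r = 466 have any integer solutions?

gcd(3165, 840):
  3165 = 3*840 + 645
  840 = 1*645 + 195
  645 = 3*195 + 60
  195 = 3*60 + 15
  60 = 4*15
so gcd(3165, 840) = 15.
gcd(15, 300) = 15.
15 does not divide 466 (remainder 1), so no integer solutions.

no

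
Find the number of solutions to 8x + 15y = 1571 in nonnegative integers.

13

gcd(15, 8) = 1  (15 = 1·8 + 7, 8 = 1·7 + 1, 7 = 7·1).
Back-substituting, 8·(2) + 15·(-1) = 1.
Scale by 1571: one solution is (3142, -1571). Reduce x mod 15: (7, 101).
General: x = 7 + 15t, y = 101 - 8t.
x ≥ 0 ⇒ t ≥ 0; y ≥ 0 ⇒ t ≤ 12. So t ∈ [0, 12]: 13 solutions.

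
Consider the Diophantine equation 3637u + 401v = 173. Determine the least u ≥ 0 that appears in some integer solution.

221

gcd(3637, 401) = 1  (3637 = 9*401 + 28, 401 = 14*28 + 9, 28 = 3*9 + 1, 9 = 9*1).
1 divides 173, so solutions exist.
Back-substituting, 3637*(43) + 401*(-390) = 1.
Scale by 173/1 = 173: (u₀, v₀) = (7439, -67470).
General solution: u = 7439 + 401t, v = -67470 - 3637t for integer t.
u ≥ 0: smallest is 7439 mod 401 = 221 (at t = -18), with v = -2004.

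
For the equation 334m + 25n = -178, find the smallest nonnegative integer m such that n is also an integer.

8

gcd(334, 25) = 1.
1 divides -178, so solutions exist.
By Bézout, 334*(-11) + 25*(147) = 1.
Scale by -178/1 = -178: (m₀, n₀) = (1958, -26166).
General solution: m = 1958 + 25t, n = -26166 - 334t for integer t.
m ≥ 0: smallest is 1958 mod 25 = 8 (at t = -78), with n = -114.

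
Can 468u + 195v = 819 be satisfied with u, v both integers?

gcd(468, 195) = 39  (468 = 2·195 + 78, 195 = 2·78 + 39, 78 = 2·39).
39 divides 819, so integer solutions exist.

yes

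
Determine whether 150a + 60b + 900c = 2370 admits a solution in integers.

gcd(150, 60) = 30  (150 = 2×60 + 30, 60 = 2×30).
gcd(30, 900) = 30.
30 divides 2370, so integer solutions exist.

yes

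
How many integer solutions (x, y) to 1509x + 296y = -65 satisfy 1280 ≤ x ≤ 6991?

19

gcd(1509, 296):
  1509 = 5×296 + 29
  296 = 10×29 + 6
  29 = 4×6 + 5
  6 = 1×5 + 1
  5 = 5×1
so gcd(1509, 296) = 1.
Back-substitute for Bézout coefficients:
  1 = 6 - 1×5
  ... = 1509×(-51) + 296×(260)
Scale by -65: particular solution (3315, -16900); reduce x mod 296: (59, -301).
General solution: x = 59 + 296t, y = -301 - 1509t for integer t.
1280 ≤ 59 + 296t ≤ 6991 gives t ∈ [5, 23], which is 19 values.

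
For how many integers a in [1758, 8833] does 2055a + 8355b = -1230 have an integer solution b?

gcd(8355, 2055):
  8355 = 4·2055 + 135
  2055 = 15·135 + 30
  135 = 4·30 + 15
  30 = 2·15
so gcd(8355, 2055) = 15.
Back-substitute for Bézout coefficients:
  15 = 135 - 4·30
  ... = 2055·(-248) + 8355·(61)
Scale by -82: particular solution (20336, -5002); reduce a mod 557: (284, -70).
General solution: a = 284 + 557t, b = -70 - 137t for integer t.
1758 ≤ 284 + 557t ≤ 8833 gives t ∈ [3, 15], which is 13 values.

13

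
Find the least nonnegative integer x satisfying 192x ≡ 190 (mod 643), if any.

gcd(643, 192):
  643 = 3×192 + 67
  192 = 2×67 + 58
  67 = 1×58 + 9
  58 = 6×9 + 4
  9 = 2×4 + 1
  4 = 4×1
so gcd(643, 192) = 1.
1 divides 190, so solutions exist.
Back-substitute for Bézout coefficients:
  1 = 9 - 2×4
  ... = 192×(-144) + 643×(43)
So 192×(-144) ≡ 1 (mod 643); multiply by 190: x ≡ -27360 (mod 643).
Smallest nonnegative: x = -27360 mod 643 = 289.

289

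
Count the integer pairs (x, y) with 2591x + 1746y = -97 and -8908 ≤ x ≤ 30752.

gcd(2591, 1746):
  2591 = 1·1746 + 845
  1746 = 2·845 + 56
  845 = 15·56 + 5
  56 = 11·5 + 1
  5 = 5·1
so gcd(2591, 1746) = 1.
Back-substitute for Bézout coefficients:
  1 = 56 - 11·5
  ... = 2591·(-343) + 1746·(509)
Scale by -97: particular solution (33271, -49373); reduce x mod 1746: (97, -144).
General solution: x = 97 + 1746t, y = -144 - 2591t for integer t.
-8908 ≤ 97 + 1746t ≤ 30752 gives t ∈ [-5, 17], which is 23 values.

23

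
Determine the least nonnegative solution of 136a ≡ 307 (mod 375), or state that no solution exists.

187

gcd(375, 136) = 1  (375 = 2*136 + 103, 136 = 1*103 + 33, 103 = 3*33 + 4, 33 = 8*4 + 1, 4 = 4*1).
1 divides 307, so solutions exist.
Back-substituting, 136*(91) + 375*(-33) = 1.
So 136*(91) ≡ 1 (mod 375); multiply by 307: a ≡ 27937 (mod 375).
Smallest nonnegative: a = 27937 mod 375 = 187.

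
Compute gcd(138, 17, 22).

gcd(138, 17) = 1.
gcd(1, 22) = 1.

1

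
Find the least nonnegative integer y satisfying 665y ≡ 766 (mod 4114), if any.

gcd(4114, 665) = 1.
1 divides 766, so solutions exist.
By Bézout, 665×(-365) + 4114×(59) = 1.
So 665×(-365) ≡ 1 (mod 4114); multiply by 766: y ≡ -279590 (mod 4114).
Smallest nonnegative: y = -279590 mod 4114 = 162.

162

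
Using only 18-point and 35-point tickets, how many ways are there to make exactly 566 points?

1

Need nonnegative integers with 18j + 35k = 566.
gcd(18, 35) = 1, and 18·(2) + 35·(-1) = 1.
So (j₀, k₀) = (1132, -566); general j = 1132 + 35t, k = -566 - 18t.
j ≥ 0 ⇒ t ≥ -32; k ≥ 0 ⇒ t ≤ -32. That's 1 value of t.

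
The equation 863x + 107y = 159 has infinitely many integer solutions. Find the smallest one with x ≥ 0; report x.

38

gcd(863, 107) = 1  (863 = 8·107 + 7, 107 = 15·7 + 2, 7 = 3·2 + 1, 2 = 2·1).
1 divides 159, so solutions exist.
Back-substituting, 863·(46) + 107·(-371) = 1.
Scale by 159/1 = 159: (x₀, y₀) = (7314, -58989).
General solution: x = 7314 + 107t, y = -58989 - 863t for integer t.
x ≥ 0: smallest is 7314 mod 107 = 38 (at t = -68), with y = -305.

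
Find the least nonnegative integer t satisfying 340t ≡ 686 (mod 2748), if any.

no solution

gcd(2748, 340) = 4.
4 does not divide 686, so the congruence has no solution.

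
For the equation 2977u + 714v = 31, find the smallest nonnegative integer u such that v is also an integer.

313

gcd(2977, 714) = 1.
1 divides 31, so solutions exist.
By Bézout, 2977·(-59) + 714·(246) = 1.
Scale by 31/1 = 31: (u₀, v₀) = (-1829, 7626).
General solution: u = -1829 + 714t, v = 7626 - 2977t for integer t.
u ≥ 0: smallest is -1829 mod 714 = 313 (at t = 3), with v = -1305.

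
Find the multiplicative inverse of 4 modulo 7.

2

gcd(7, 4) = 1.
By Bézout, 4×(2) + 7×(-1) = 1.
So 4×2 ≡ 1 (mod 7), and 2 mod 7 = 2.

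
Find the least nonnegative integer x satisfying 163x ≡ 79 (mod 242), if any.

gcd(242, 163) = 1.
1 divides 79, so solutions exist.
By Bézout, 163·(49) + 242·(-33) = 1.
So 163·(49) ≡ 1 (mod 242); multiply by 79: x ≡ 3871 (mod 242).
Smallest nonnegative: x = 3871 mod 242 = 241.

241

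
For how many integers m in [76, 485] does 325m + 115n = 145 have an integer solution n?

18

gcd(325, 115) = 5  (325 = 2*115 + 95, 115 = 1*95 + 20, 95 = 4*20 + 15, 20 = 1*15 + 5, 15 = 3*5).
Back-substituting, 325*(-6) + 115*(17) = 5.
Scale by 29: particular solution (-174, 493); reduce m mod 23: (10, -27).
General solution: m = 10 + 23t, n = -27 - 65t for integer t.
76 ≤ 10 + 23t ≤ 485 gives t ∈ [3, 20], which is 18 values.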